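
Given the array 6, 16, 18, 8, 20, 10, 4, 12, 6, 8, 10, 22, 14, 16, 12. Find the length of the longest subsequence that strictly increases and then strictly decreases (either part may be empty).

7

inc[i] = longest strictly increasing subsequence ending at i; dec[i] = longest strictly decreasing subsequence starting at i:
i:      1  2  3  4  5  6  7  8  9 10 11 12 13 14 15
a[i]:   6 16 18  8 20 10  4 12  6  8 10 22 14 16 12
inc:    1  2  3  2  4  3  1  4  2  3  4  5  5  6  5
dec:    2  3  3  2  3  2  1  2  1  1  1  3  2  2  1
Best peak at i=12 (value 22): inc=5, dec=3, length 5+3−1 = 7.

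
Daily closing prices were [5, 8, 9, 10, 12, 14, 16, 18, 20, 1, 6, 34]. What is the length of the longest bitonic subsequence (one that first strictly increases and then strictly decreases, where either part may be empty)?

10

inc[i] = longest strictly increasing subsequence ending at i; dec[i] = longest strictly decreasing subsequence starting at i:
i:      1  2  3  4  5  6  7  8  9 10 11 12
a[i]:   5  8  9 10 12 14 16 18 20  1  6 34
inc:    1  2  3  4  5  6  7  8  9  1  2 10
dec:    2  2  2  2  2  2  2  2  2  1  1  1
Best peak at i=9 (value 20): inc=9, dec=2, length 9+2−1 = 10.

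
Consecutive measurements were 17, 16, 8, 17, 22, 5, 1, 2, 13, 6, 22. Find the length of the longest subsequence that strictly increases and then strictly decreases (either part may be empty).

inc[i] = longest strictly increasing subsequence ending at i; dec[i] = longest strictly decreasing subsequence starting at i:
i:      1  2  3  4  5  6  7  8  9 10 11
a[i]:  17 16  8 17 22  5  1  2 13  6 22
inc:    1  1  1  2  3  1  1  2  3  3  4
dec:    5  4  3  3  3  2  1  1  2  1  1
Best peak at i=1 (value 17): inc=1, dec=5, length 1+5−1 = 5.

5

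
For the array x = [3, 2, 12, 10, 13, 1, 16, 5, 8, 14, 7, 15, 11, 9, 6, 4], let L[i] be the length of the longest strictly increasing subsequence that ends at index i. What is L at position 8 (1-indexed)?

dp[i] = 1 + max{dp[j] : j<i, x[j]<x[i]} (or 1 if no such j):
i:      1  2  3  4  5  6  7  8  9 10 11 12 13 14 15 16
x[i]:   3  2 12 10 13  1 16  5  8 14  7 15 11  9  6  4
dp:     1  1  2  2  3  1  4  2  3  4  3  5  4  4  3  2
At index 8 the value is 2.

2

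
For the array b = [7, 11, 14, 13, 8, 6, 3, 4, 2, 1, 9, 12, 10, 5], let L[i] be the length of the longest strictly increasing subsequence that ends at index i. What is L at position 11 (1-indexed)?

3

dp[i] = 1 + max{dp[j] : j<i, b[j]<b[i]} (or 1 if no such j):
i:      1  2  3  4  5  6  7  8  9 10 11 12 13 14
b[i]:   7 11 14 13  8  6  3  4  2  1  9 12 10  5
dp:     1  2  3  3  2  1  1  2  1  1  3  4  4  3
At index 11 the value is 3.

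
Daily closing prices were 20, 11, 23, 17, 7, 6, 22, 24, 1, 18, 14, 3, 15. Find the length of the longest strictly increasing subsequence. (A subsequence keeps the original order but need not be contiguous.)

Track the smallest tail for each achievable length (strict):
20 → extends → [20]
11 → replaces 20 → [11]
23 → extends → [11, 23]
17 → replaces 23 → [11, 17]
7 → replaces 11 → [7, 17]
6 → replaces 7 → [6, 17]
22 → extends → [6, 17, 22]
24 → extends → [6, 17, 22, 24]
1 → replaces 6 → [1, 17, 22, 24]
18 → replaces 22 → [1, 17, 18, 24]
14 → replaces 17 → [1, 14, 18, 24]
3 → replaces 14 → [1, 3, 18, 24]
15 → replaces 18 → [1, 3, 15, 24]
Four tails, so the longest strictly increasing subsequence has length 4 (e.g. 11, 17, 22, 24).

4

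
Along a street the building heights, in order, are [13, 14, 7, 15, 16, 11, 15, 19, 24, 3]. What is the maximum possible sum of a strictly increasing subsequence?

101

Let S[i] be the best sum of a strictly increasing subsequence ending at i:
i:       1   2   3   4   5   6   7   8   9  10
a[i]:   13  14   7  15  16  11  15  19  24   3
S:      13  27   7  42  58  18  42  77 101   3
Maximum is 101 (e.g. 13 + 14 + 15 + 16 + 19 + 24).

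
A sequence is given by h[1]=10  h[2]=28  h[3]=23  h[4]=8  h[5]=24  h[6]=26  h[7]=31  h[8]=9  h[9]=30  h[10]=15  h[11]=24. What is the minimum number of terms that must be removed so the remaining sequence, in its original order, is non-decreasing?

6

Fewest deletions = n − (longest non-decreasing subsequence).
Patience tails:
10 → extends → [10]
28 → extends → [10, 28]
23 → replaces 28 → [10, 23]
8 → replaces 10 → [8, 23]
24 → extends → [8, 23, 24]
26 → extends → [8, 23, 24, 26]
31 → extends → [8, 23, 24, 26, 31]
9 → replaces 23 → [8, 9, 24, 26, 31]
30 → replaces 31 → [8, 9, 24, 26, 30]
15 → replaces 24 → [8, 9, 15, 26, 30]
24 → replaces 26 → [8, 9, 15, 24, 30]
Longest non-decreasing subsequence has length 5, so deletions = 11 − 5 = 6.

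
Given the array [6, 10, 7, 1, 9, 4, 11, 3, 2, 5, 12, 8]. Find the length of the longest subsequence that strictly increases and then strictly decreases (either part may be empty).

6

inc[i] = longest strictly increasing subsequence ending at i; dec[i] = longest strictly decreasing subsequence starting at i:
i:      1  2  3  4  5  6  7  8  9 10 11 12
a[i]:   6 10  7  1  9  4 11  3  2  5 12  8
inc:    1  2  2  1  3  2  4  2  2  3  5  4
dec:    4  5  4  1  4  3  3  2  1  1  2  1
Best peak at i=2 (value 10): inc=2, dec=5, length 2+5−1 = 6.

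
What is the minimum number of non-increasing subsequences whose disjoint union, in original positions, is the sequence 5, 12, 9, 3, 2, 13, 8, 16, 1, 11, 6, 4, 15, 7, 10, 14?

5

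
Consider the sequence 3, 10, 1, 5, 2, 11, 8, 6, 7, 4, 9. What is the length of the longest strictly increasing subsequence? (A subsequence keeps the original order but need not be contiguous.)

5

Track the smallest tail for each achievable length (strict):
3 → extends → [3]
10 → extends → [3, 10]
1 → replaces 3 → [1, 10]
5 → replaces 10 → [1, 5]
2 → replaces 5 → [1, 2]
11 → extends → [1, 2, 11]
8 → replaces 11 → [1, 2, 8]
6 → replaces 8 → [1, 2, 6]
7 → extends → [1, 2, 6, 7]
4 → replaces 6 → [1, 2, 4, 7]
9 → extends → [1, 2, 4, 7, 9]
Five tails, so the longest strictly increasing subsequence has length 5 (e.g. 3, 5, 6, 7, 9).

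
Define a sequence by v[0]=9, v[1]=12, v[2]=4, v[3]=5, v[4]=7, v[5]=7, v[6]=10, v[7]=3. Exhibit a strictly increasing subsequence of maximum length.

Patience tails give the LIS length; then backtrack through the dp parents:
9 → extends → [9]
12 → extends → [9, 12]
4 → replaces 9 → [4, 12]
5 → replaces 12 → [4, 5]
7 → extends → [4, 5, 7]
7 → already a tail → [4, 5, 7]
10 → extends → [4, 5, 7, 10]
3 → replaces 4 → [3, 5, 7, 10]
Length 4; one witness is 4, 5, 7, 10.

4, 5, 7, 10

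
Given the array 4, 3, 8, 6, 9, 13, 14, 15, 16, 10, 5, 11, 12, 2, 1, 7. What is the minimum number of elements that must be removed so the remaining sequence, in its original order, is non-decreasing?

Fewest deletions = n − (longest non-decreasing subsequence).
Patience tails:
4 → extends → [4]
3 → replaces 4 → [3]
8 → extends → [3, 8]
6 → replaces 8 → [3, 6]
9 → extends → [3, 6, 9]
13 → extends → [3, 6, 9, 13]
14 → extends → [3, 6, 9, 13, 14]
15 → extends → [3, 6, 9, 13, 14, 15]
16 → extends → [3, 6, 9, 13, 14, 15, 16]
10 → replaces 13 → [3, 6, 9, 10, 14, 15, 16]
5 → replaces 6 → [3, 5, 9, 10, 14, 15, 16]
11 → replaces 14 → [3, 5, 9, 10, 11, 15, 16]
12 → replaces 15 → [3, 5, 9, 10, 11, 12, 16]
2 → replaces 3 → [2, 5, 9, 10, 11, 12, 16]
1 → replaces 2 → [1, 5, 9, 10, 11, 12, 16]
7 → replaces 9 → [1, 5, 7, 10, 11, 12, 16]
Longest non-decreasing subsequence has length 7, so deletions = 16 − 7 = 9.

9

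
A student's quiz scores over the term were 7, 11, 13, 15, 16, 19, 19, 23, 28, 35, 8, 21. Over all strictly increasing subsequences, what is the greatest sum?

167

Let S[i] be the best sum of a strictly increasing subsequence ending at i:
i:       1   2   3   4   5   6   7   8   9  10  11  12
a[i]:    7  11  13  15  16  19  19  23  28  35   8  21
S:       7  18  31  46  62  81  81 104 132 167  15 102
Maximum is 167 (e.g. 7 + 11 + 13 + 15 + 16 + 19 + 23 + 28 + 35).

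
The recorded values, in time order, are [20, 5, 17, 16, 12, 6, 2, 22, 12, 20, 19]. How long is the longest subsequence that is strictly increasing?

Track the smallest tail for each achievable length (strict):
20 → extends → [20]
5 → replaces 20 → [5]
17 → extends → [5, 17]
16 → replaces 17 → [5, 16]
12 → replaces 16 → [5, 12]
6 → replaces 12 → [5, 6]
2 → replaces 5 → [2, 6]
22 → extends → [2, 6, 22]
12 → replaces 22 → [2, 6, 12]
20 → extends → [2, 6, 12, 20]
19 → replaces 20 → [2, 6, 12, 19]
Four tails, so the longest strictly increasing subsequence has length 4 (e.g. 5, 6, 12, 20).

4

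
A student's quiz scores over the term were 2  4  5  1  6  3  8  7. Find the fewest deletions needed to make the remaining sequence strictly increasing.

3

Fewest deletions = n − (longest strictly increasing subsequence).
i:     1 2 3 4 5 6 7 8
a[i]:  2 4 5 1 6 3 8 7
dp:    1 2 3 1 4 2 5 5
max dp = 5, so deletions = 8 − 5 = 3.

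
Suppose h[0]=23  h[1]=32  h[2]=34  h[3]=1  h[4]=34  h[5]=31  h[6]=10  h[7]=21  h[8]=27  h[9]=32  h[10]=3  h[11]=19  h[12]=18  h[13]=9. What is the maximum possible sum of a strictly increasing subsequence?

91

Let S[i] be the best sum of a strictly increasing subsequence ending at i:
i:      0  1  2  3  4  5  6  7  8  9 10 11 12 13
h[i]:  23 32 34  1 34 31 10 21 27 32  3 19 18  9
S:     23 55 89  1 89 54 11 32 59 91  4 30 29 13
Maximum is 91 (e.g. 1 + 10 + 21 + 27 + 32).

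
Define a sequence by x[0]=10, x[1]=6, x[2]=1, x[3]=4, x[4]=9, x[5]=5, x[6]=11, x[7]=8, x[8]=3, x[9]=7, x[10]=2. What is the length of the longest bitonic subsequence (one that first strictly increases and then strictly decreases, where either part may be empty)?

inc[i] = longest strictly increasing subsequence ending at i; dec[i] = longest strictly decreasing subsequence starting at i:
i:      0  1  2  3  4  5  6  7  8  9 10
x[i]:  10  6  1  4  9  5 11  8  3  7  2
inc:    1  1  1  2  3  3  4  4  2  4  2
dec:    5  4  1  3  4  3  4  3  2  2  1
Best peak at i=6 (value 11): inc=4, dec=4, length 4+4−1 = 7.

7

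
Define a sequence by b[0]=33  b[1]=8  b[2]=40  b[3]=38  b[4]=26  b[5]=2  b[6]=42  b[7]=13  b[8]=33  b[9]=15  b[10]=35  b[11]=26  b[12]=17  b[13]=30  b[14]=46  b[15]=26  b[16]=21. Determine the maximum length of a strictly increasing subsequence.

6

Let dp[i] be the length of the longest such subsequence ending at index i:
i:      0  1  2  3  4  5  6  7  8  9 10 11 12 13 14 15 16
b[i]:  33  8 40 38 26  2 42 13 33 15 35 26 17 30 46 26 21
dp:     1  1  2  2  2  1  3  2  3  3  4  4  4  5  6  5  5
Maximum dp value is 6.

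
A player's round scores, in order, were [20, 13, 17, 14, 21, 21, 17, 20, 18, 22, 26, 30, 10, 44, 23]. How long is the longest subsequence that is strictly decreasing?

4

Negate each value so 'decreasing' becomes 'increasing', then run patience tails on the negated sequence:
-20 → extends → [-20]
-13 → extends → [-20, -13]
-17 → replaces -13 → [-20, -17]
-14 → extends → [-20, -17, -14]
-21 → replaces -20 → [-21, -17, -14]
-21 → already a tail → [-21, -17, -14]
-17 → already a tail → [-21, -17, -14]
-20 → replaces -17 → [-21, -20, -14]
-18 → replaces -14 → [-21, -20, -18]
-22 → replaces -21 → [-22, -20, -18]
-26 → replaces -22 → [-26, -20, -18]
-30 → replaces -26 → [-30, -20, -18]
-10 → extends → [-30, -20, -18, -10]
-44 → replaces -30 → [-44, -20, -18, -10]
-23 → replaces -20 → [-44, -23, -18, -10]
Four tails, so the longest strictly decreasing subsequence of the original has length 4.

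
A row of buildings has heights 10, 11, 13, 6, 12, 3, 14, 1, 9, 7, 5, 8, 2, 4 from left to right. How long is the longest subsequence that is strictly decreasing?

6

Let dp[i] be the longest strictly decreasing subsequence ending at i:
i:      1  2  3  4  5  6  7  8  9 10 11 12 13 14
a[i]:  10 11 13  6 12  3 14  1  9  7  5  8  2  4
dp:     1  1  1  2  2  3  1  4  3  4  5  4  6  6
Maximum is 6.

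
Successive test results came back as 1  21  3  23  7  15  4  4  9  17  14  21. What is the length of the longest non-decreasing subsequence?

7

Track the smallest tail for each achievable length (allowing ties):
1 → extends → [1]
21 → extends → [1, 21]
3 → replaces 21 → [1, 3]
23 → extends → [1, 3, 23]
7 → replaces 23 → [1, 3, 7]
15 → extends → [1, 3, 7, 15]
4 → replaces 7 → [1, 3, 4, 15]
4 → replaces 15 → [1, 3, 4, 4]
9 → extends → [1, 3, 4, 4, 9]
17 → extends → [1, 3, 4, 4, 9, 17]
14 → replaces 17 → [1, 3, 4, 4, 9, 14]
21 → extends → [1, 3, 4, 4, 9, 14, 21]
Seven tails, so the longest non-decreasing subsequence has length 7 (e.g. 1, 3, 4, 4, 9, 17, 21).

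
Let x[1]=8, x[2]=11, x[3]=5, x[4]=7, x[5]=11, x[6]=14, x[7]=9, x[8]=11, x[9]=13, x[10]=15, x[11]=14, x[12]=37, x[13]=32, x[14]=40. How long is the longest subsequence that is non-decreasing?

Track the smallest tail for each achievable length (allowing ties):
8 → extends → [8]
11 → extends → [8, 11]
5 → replaces 8 → [5, 11]
7 → replaces 11 → [5, 7]
11 → extends → [5, 7, 11]
14 → extends → [5, 7, 11, 14]
9 → replaces 11 → [5, 7, 9, 14]
11 → replaces 14 → [5, 7, 9, 11]
13 → extends → [5, 7, 9, 11, 13]
15 → extends → [5, 7, 9, 11, 13, 15]
14 → replaces 15 → [5, 7, 9, 11, 13, 14]
37 → extends → [5, 7, 9, 11, 13, 14, 37]
32 → replaces 37 → [5, 7, 9, 11, 13, 14, 32]
40 → extends → [5, 7, 9, 11, 13, 14, 32, 40]
Eight tails, so the longest non-decreasing subsequence has length 8 (e.g. 8, 11, 11, 11, 13, 15, 37, 40).

8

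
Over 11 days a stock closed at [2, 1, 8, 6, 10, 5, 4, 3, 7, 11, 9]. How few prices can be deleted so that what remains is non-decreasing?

7

Fewest deletions = n − (longest non-decreasing subsequence).
Patience tails:
2 → extends → [2]
1 → replaces 2 → [1]
8 → extends → [1, 8]
6 → replaces 8 → [1, 6]
10 → extends → [1, 6, 10]
5 → replaces 6 → [1, 5, 10]
4 → replaces 5 → [1, 4, 10]
3 → replaces 4 → [1, 3, 10]
7 → replaces 10 → [1, 3, 7]
11 → extends → [1, 3, 7, 11]
9 → replaces 11 → [1, 3, 7, 9]
Longest non-decreasing subsequence has length 4, so deletions = 11 − 4 = 7.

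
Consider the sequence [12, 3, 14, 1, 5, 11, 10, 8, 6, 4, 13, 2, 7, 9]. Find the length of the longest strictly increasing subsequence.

Track the smallest tail for each achievable length (strict):
12 → extends → [12]
3 → replaces 12 → [3]
14 → extends → [3, 14]
1 → replaces 3 → [1, 14]
5 → replaces 14 → [1, 5]
11 → extends → [1, 5, 11]
10 → replaces 11 → [1, 5, 10]
8 → replaces 10 → [1, 5, 8]
6 → replaces 8 → [1, 5, 6]
4 → replaces 5 → [1, 4, 6]
13 → extends → [1, 4, 6, 13]
2 → replaces 4 → [1, 2, 6, 13]
7 → replaces 13 → [1, 2, 6, 7]
9 → extends → [1, 2, 6, 7, 9]
Five tails, so the longest strictly increasing subsequence has length 5 (e.g. 3, 5, 6, 7, 9).

5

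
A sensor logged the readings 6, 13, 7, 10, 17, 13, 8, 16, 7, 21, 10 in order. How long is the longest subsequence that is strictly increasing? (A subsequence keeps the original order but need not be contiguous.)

6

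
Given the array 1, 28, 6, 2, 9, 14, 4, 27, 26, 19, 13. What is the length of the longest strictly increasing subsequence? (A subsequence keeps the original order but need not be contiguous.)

5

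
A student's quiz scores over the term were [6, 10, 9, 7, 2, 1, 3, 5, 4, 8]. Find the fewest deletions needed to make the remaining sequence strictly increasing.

6

Fewest deletions = n − (longest strictly increasing subsequence).
Patience tails:
6 → extends → [6]
10 → extends → [6, 10]
9 → replaces 10 → [6, 9]
7 → replaces 9 → [6, 7]
2 → replaces 6 → [2, 7]
1 → replaces 2 → [1, 7]
3 → replaces 7 → [1, 3]
5 → extends → [1, 3, 5]
4 → replaces 5 → [1, 3, 4]
8 → extends → [1, 3, 4, 8]
Longest strictly increasing subsequence has length 4, so deletions = 10 − 4 = 6.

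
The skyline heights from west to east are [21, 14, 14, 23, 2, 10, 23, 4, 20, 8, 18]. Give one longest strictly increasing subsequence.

Patience tails give the LIS length; then backtrack through the dp parents:
21 → extends → [21]
14 → replaces 21 → [14]
14 → already a tail → [14]
23 → extends → [14, 23]
2 → replaces 14 → [2, 23]
10 → replaces 23 → [2, 10]
23 → extends → [2, 10, 23]
4 → replaces 10 → [2, 4, 23]
20 → replaces 23 → [2, 4, 20]
8 → replaces 20 → [2, 4, 8]
18 → extends → [2, 4, 8, 18]
Length 4; one witness is 2, 4, 8, 18.

2, 4, 8, 18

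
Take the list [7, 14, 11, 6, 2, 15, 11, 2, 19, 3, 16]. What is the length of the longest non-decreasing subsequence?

Track the smallest tail for each achievable length (allowing ties):
7 → extends → [7]
14 → extends → [7, 14]
11 → replaces 14 → [7, 11]
6 → replaces 7 → [6, 11]
2 → replaces 6 → [2, 11]
15 → extends → [2, 11, 15]
11 → replaces 15 → [2, 11, 11]
2 → replaces 11 → [2, 2, 11]
19 → extends → [2, 2, 11, 19]
3 → replaces 11 → [2, 2, 3, 19]
16 → replaces 19 → [2, 2, 3, 16]
Four tails, so the longest non-decreasing subsequence has length 4 (e.g. 7, 14, 15, 19).

4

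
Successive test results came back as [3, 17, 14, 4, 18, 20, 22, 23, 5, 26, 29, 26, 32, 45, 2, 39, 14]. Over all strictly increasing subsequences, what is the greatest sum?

235

Let S[i] be the best sum of a strictly increasing subsequence ending at i:
i:       1   2   3   4   5   6   7   8   9  10  11  12  13  14  15  16  17
a[i]:    3  17  14   4  18  20  22  23   5  26  29  26  32  45   2  39  14
S:       3  20  17   7  38  58  80 103  12 129 158 129 190 235   2 229  26
Maximum is 235 (e.g. 3 + 17 + 18 + 20 + 22 + 23 + 26 + 29 + 32 + 45).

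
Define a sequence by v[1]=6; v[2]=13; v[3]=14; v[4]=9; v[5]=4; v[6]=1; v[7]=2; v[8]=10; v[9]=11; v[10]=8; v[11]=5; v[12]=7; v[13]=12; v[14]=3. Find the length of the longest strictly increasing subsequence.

5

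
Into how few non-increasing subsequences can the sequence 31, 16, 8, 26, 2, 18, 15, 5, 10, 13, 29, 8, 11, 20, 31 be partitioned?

Place each on the leftmost legal pile:
31 → new pile 1 (tops now [31])
16 → pile 1 (tops now [16])
8 → pile 1 (tops now [8])
26 → new pile 2 (tops now [8, 26])
2 → pile 1 (tops now [2, 26])
18 → pile 2 (tops now [2, 18])
15 → pile 2 (tops now [2, 15])
5 → pile 2 (tops now [2, 5])
10 → new pile 3 (tops now [2, 5, 10])
13 → new pile 4 (tops now [2, 5, 10, 13])
29 → new pile 5 (tops now [2, 5, 10, 13, 29])
8 → pile 3 (tops now [2, 5, 8, 13, 29])
11 → pile 4 (tops now [2, 5, 8, 11, 29])
20 → pile 5 (tops now [2, 5, 8, 11, 20])
31 → new pile 6 (tops now [2, 5, 8, 11, 20, 31])
Six piles.

6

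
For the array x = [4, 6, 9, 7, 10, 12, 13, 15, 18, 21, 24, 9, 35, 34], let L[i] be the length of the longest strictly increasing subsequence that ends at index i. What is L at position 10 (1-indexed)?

9

dp[i] = 1 + max{dp[j] : j<i, x[j]<x[i]} (or 1 if no such j):
i:      1  2  3  4  5  6  7  8  9 10 11 12 13 14
x[i]:   4  6  9  7 10 12 13 15 18 21 24  9 35 34
dp:     1  2  3  3  4  5  6  7  8  9 10  4 11 11
At index 10 the value is 9.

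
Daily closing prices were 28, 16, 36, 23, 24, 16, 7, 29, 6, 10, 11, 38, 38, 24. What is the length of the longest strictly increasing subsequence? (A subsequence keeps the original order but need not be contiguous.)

Track the smallest tail for each achievable length (strict):
28 → extends → [28]
16 → replaces 28 → [16]
36 → extends → [16, 36]
23 → replaces 36 → [16, 23]
24 → extends → [16, 23, 24]
16 → already a tail → [16, 23, 24]
7 → replaces 16 → [7, 23, 24]
29 → extends → [7, 23, 24, 29]
6 → replaces 7 → [6, 23, 24, 29]
10 → replaces 23 → [6, 10, 24, 29]
11 → replaces 24 → [6, 10, 11, 29]
38 → extends → [6, 10, 11, 29, 38]
38 → already a tail → [6, 10, 11, 29, 38]
24 → replaces 29 → [6, 10, 11, 24, 38]
Five tails, so the longest strictly increasing subsequence has length 5 (e.g. 16, 23, 24, 29, 38).

5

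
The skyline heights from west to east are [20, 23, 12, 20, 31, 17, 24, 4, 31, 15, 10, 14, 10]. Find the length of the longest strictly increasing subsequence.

4

Track the smallest tail for each achievable length (strict):
20 → extends → [20]
23 → extends → [20, 23]
12 → replaces 20 → [12, 23]
20 → replaces 23 → [12, 20]
31 → extends → [12, 20, 31]
17 → replaces 20 → [12, 17, 31]
24 → replaces 31 → [12, 17, 24]
4 → replaces 12 → [4, 17, 24]
31 → extends → [4, 17, 24, 31]
15 → replaces 17 → [4, 15, 24, 31]
10 → replaces 15 → [4, 10, 24, 31]
14 → replaces 24 → [4, 10, 14, 31]
10 → already a tail → [4, 10, 14, 31]
Four tails, so the longest strictly increasing subsequence has length 4 (e.g. 20, 23, 24, 31).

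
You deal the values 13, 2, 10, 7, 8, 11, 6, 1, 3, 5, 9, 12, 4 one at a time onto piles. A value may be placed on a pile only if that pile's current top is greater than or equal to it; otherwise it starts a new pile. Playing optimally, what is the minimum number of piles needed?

The minimum number of non-increasing subsequences covering a sequence equals the length of its longest strictly increasing subsequence.
LIS length is 5 (e.g. 2, 7, 8, 11, 12), so 5 piles are needed.

5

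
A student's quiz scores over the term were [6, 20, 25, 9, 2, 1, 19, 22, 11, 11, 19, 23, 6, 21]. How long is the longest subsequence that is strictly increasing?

Let dp[i] be the length of the longest such subsequence ending at index i:
i:      1  2  3  4  5  6  7  8  9 10 11 12 13 14
a[i]:   6 20 25  9  2  1 19 22 11 11 19 23  6 21
dp:     1  2  3  2  1  1  3  4  3  3  4  5  2  5
Maximum dp value is 5.

5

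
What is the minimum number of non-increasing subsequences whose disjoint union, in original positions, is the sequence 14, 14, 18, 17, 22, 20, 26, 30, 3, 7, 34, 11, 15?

6

The minimum number of non-increasing subsequences covering a sequence equals the length of its longest strictly increasing subsequence.
LIS length is 6 (e.g. 14, 18, 22, 26, 30, 34), so 6 piles are needed.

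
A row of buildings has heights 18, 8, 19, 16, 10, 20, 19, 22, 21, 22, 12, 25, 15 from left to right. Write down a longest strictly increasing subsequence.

Patience tails give the LIS length; then backtrack through the dp parents:
18 → extends → [18]
8 → replaces 18 → [8]
19 → extends → [8, 19]
16 → replaces 19 → [8, 16]
10 → replaces 16 → [8, 10]
20 → extends → [8, 10, 20]
19 → replaces 20 → [8, 10, 19]
22 → extends → [8, 10, 19, 22]
21 → replaces 22 → [8, 10, 19, 21]
22 → extends → [8, 10, 19, 21, 22]
12 → replaces 19 → [8, 10, 12, 21, 22]
25 → extends → [8, 10, 12, 21, 22, 25]
15 → replaces 21 → [8, 10, 12, 15, 22, 25]
Length 6; one witness is 18, 19, 20, 21, 22, 25.

18, 19, 20, 21, 22, 25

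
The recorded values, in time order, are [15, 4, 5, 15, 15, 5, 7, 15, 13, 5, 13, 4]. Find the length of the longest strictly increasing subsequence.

4

Track the smallest tail for each achievable length (strict):
15 → extends → [15]
4 → replaces 15 → [4]
5 → extends → [4, 5]
15 → extends → [4, 5, 15]
15 → already a tail → [4, 5, 15]
5 → already a tail → [4, 5, 15]
7 → replaces 15 → [4, 5, 7]
15 → extends → [4, 5, 7, 15]
13 → replaces 15 → [4, 5, 7, 13]
5 → already a tail → [4, 5, 7, 13]
13 → already a tail → [4, 5, 7, 13]
4 → already a tail → [4, 5, 7, 13]
Four tails, so the longest strictly increasing subsequence has length 4 (e.g. 4, 5, 7, 15).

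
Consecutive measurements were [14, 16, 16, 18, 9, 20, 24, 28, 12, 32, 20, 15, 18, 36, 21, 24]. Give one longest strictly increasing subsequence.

14, 16, 18, 20, 24, 28, 32, 36

Patience tails give the LIS length; then backtrack through the dp parents:
14 → extends → [14]
16 → extends → [14, 16]
16 → already a tail → [14, 16]
18 → extends → [14, 16, 18]
9 → replaces 14 → [9, 16, 18]
20 → extends → [9, 16, 18, 20]
24 → extends → [9, 16, 18, 20, 24]
28 → extends → [9, 16, 18, 20, 24, 28]
12 → replaces 16 → [9, 12, 18, 20, 24, 28]
32 → extends → [9, 12, 18, 20, 24, 28, 32]
20 → already a tail → [9, 12, 18, 20, 24, 28, 32]
15 → replaces 18 → [9, 12, 15, 20, 24, 28, 32]
18 → replaces 20 → [9, 12, 15, 18, 24, 28, 32]
36 → extends → [9, 12, 15, 18, 24, 28, 32, 36]
21 → replaces 24 → [9, 12, 15, 18, 21, 28, 32, 36]
24 → replaces 28 → [9, 12, 15, 18, 21, 24, 32, 36]
Length 8; one witness is 14, 16, 18, 20, 24, 28, 32, 36.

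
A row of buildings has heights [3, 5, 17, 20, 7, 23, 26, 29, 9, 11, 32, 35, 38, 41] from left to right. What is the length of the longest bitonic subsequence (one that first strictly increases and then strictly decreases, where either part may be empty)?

11

inc[i] = longest strictly increasing subsequence ending at i; dec[i] = longest strictly decreasing subsequence starting at i:
i:      1  2  3  4  5  6  7  8  9 10 11 12 13 14
a[i]:   3  5 17 20  7 23 26 29  9 11 32 35 38 41
inc:    1  2  3  4  3  5  6  7  4  5  8  9 10 11
dec:    1  1  2  2  1  2  2  2  1  1  1  1  1  1
Best peak at i=14 (value 41): inc=11, dec=1, length 11+1−1 = 11.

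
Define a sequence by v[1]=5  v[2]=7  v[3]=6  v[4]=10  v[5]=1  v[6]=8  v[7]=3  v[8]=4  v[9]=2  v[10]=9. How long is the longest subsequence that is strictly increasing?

4

Let dp[i] be the length of the longest such subsequence ending at index i:
i:      1  2  3  4  5  6  7  8  9 10
v[i]:   5  7  6 10  1  8  3  4  2  9
dp:     1  2  2  3  1  3  2  3  2  4
Maximum dp value is 4.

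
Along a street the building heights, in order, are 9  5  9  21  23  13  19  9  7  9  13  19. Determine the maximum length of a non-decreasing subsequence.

Let dp[i] be the length of the longest such subsequence ending at index i:
i:      1  2  3  4  5  6  7  8  9 10 11 12
a[i]:   9  5  9 21 23 13 19  9  7  9 13 19
dp:     1  1  2  3  4  3  4  3  2  4  5  6
Maximum dp value is 6.

6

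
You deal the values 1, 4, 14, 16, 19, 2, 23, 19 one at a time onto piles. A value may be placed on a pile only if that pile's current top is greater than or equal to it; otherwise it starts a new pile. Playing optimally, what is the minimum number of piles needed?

6

The minimum number of non-increasing subsequences covering a sequence equals the length of its longest strictly increasing subsequence.
LIS length is 6 (e.g. 1, 4, 14, 16, 19, 23), so 6 piles are needed.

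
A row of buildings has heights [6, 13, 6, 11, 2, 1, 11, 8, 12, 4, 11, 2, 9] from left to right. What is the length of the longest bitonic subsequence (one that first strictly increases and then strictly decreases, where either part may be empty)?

6

inc[i] = longest strictly increasing subsequence ending at i; dec[i] = longest strictly decreasing subsequence starting at i:
i:      1  2  3  4  5  6  7  8  9 10 11 12 13
a[i]:   6 13  6 11  2  1 11  8 12  4 11  2  9
inc:    1  2  1  2  1  1  2  2  3  2  3  2  3
dec:    3  5  3  4  2  1  4  3  3  2  2  1  1
Best peak at i=2 (value 13): inc=2, dec=5, length 2+5−1 = 6.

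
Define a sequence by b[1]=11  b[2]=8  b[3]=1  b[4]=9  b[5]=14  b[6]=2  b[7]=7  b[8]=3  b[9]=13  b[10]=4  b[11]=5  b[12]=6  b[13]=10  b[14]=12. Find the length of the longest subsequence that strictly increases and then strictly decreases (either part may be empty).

8

inc[i] = longest strictly increasing subsequence ending at i; dec[i] = longest strictly decreasing subsequence starting at i:
i:      1  2  3  4  5  6  7  8  9 10 11 12 13 14
b[i]:  11  8  1  9 14  2  7  3 13  4  5  6 10 12
inc:    1  1  1  2  3  2  3  3  4  4  5  6  7  8
dec:    4  3  1  3  3  1  2  1  2  1  1  1  1  1
Best peak at i=14 (value 12): inc=8, dec=1, length 8+1−1 = 8.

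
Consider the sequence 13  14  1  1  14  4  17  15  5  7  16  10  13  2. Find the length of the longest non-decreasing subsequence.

7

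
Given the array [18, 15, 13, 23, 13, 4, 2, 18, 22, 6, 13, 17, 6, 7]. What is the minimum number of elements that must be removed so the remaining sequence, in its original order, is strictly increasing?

Fewest deletions = n − (longest strictly increasing subsequence).
i:      1  2  3  4  5  6  7  8  9 10 11 12 13 14
a[i]:  18 15 13 23 13  4  2 18 22  6 13 17  6  7
dp:     1  1  1  2  1  1  1  2  3  2  3  4  2  3
max dp = 4, so deletions = 14 − 4 = 10.

10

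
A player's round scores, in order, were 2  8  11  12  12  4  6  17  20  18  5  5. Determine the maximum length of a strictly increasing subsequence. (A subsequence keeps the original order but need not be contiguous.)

Let dp[i] be the length of the longest such subsequence ending at index i:
i:      1  2  3  4  5  6  7  8  9 10 11 12
a[i]:   2  8 11 12 12  4  6 17 20 18  5  5
dp:     1  2  3  4  4  2  3  5  6  6  3  3
Maximum dp value is 6.

6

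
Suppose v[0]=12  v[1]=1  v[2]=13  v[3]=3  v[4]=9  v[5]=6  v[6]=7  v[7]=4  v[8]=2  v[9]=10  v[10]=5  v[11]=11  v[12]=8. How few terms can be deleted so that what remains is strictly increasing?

7

Fewest deletions = n − (longest strictly increasing subsequence).
i:      0  1  2  3  4  5  6  7  8  9 10 11 12
v[i]:  12  1 13  3  9  6  7  4  2 10  5 11  8
dp:     1  1  2  2  3  3  4  3  2  5  4  6  5
max dp = 6, so deletions = 13 − 6 = 7.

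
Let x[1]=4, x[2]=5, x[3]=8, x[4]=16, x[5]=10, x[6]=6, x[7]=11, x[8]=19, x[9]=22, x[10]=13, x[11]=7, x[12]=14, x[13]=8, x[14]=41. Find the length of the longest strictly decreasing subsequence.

Let dp[i] be the longest strictly decreasing subsequence ending at i:
i:      1  2  3  4  5  6  7  8  9 10 11 12 13 14
x[i]:   4  5  8 16 10  6 11 19 22 13  7 14  8 41
dp:     1  1  1  1  2  3  2  1  1  2  3  2  3  1
Maximum is 3.

3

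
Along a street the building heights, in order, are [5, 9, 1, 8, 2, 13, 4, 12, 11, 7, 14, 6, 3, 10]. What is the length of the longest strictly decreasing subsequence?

Negate each value so 'decreasing' becomes 'increasing', then run patience tails on the negated sequence:
-5 → extends → [-5]
-9 → replaces -5 → [-9]
-1 → extends → [-9, -1]
-8 → replaces -1 → [-9, -8]
-2 → extends → [-9, -8, -2]
-13 → replaces -9 → [-13, -8, -2]
-4 → replaces -2 → [-13, -8, -4]
-12 → replaces -8 → [-13, -12, -4]
-11 → replaces -4 → [-13, -12, -11]
-7 → extends → [-13, -12, -11, -7]
-14 → replaces -13 → [-14, -12, -11, -7]
-6 → extends → [-14, -12, -11, -7, -6]
-3 → extends → [-14, -12, -11, -7, -6, -3]
-10 → replaces -7 → [-14, -12, -11, -10, -6, -3]
Six tails, so the longest strictly decreasing subsequence of the original has length 6.

6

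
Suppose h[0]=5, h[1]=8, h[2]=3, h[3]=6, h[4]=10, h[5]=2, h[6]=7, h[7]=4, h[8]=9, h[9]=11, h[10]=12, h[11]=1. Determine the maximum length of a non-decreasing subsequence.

Let dp[i] be the length of the longest such subsequence ending at index i:
i:      0  1  2  3  4  5  6  7  8  9 10 11
h[i]:   5  8  3  6 10  2  7  4  9 11 12  1
dp:     1  2  1  2  3  1  3  2  4  5  6  1
Maximum dp value is 6.

6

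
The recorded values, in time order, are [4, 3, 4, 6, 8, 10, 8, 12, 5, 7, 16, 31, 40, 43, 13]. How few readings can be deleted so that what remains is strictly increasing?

5

Fewest deletions = n − (longest strictly increasing subsequence).
Patience tails:
4 → extends → [4]
3 → replaces 4 → [3]
4 → extends → [3, 4]
6 → extends → [3, 4, 6]
8 → extends → [3, 4, 6, 8]
10 → extends → [3, 4, 6, 8, 10]
8 → already a tail → [3, 4, 6, 8, 10]
12 → extends → [3, 4, 6, 8, 10, 12]
5 → replaces 6 → [3, 4, 5, 8, 10, 12]
7 → replaces 8 → [3, 4, 5, 7, 10, 12]
16 → extends → [3, 4, 5, 7, 10, 12, 16]
31 → extends → [3, 4, 5, 7, 10, 12, 16, 31]
40 → extends → [3, 4, 5, 7, 10, 12, 16, 31, 40]
43 → extends → [3, 4, 5, 7, 10, 12, 16, 31, 40, 43]
13 → replaces 16 → [3, 4, 5, 7, 10, 12, 13, 31, 40, 43]
Longest strictly increasing subsequence has length 10, so deletions = 15 − 10 = 5.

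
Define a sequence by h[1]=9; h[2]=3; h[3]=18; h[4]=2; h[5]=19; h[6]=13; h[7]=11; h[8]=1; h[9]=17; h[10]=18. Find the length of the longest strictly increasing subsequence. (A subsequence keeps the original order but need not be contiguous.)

4

Track the smallest tail for each achievable length (strict):
9 → extends → [9]
3 → replaces 9 → [3]
18 → extends → [3, 18]
2 → replaces 3 → [2, 18]
19 → extends → [2, 18, 19]
13 → replaces 18 → [2, 13, 19]
11 → replaces 13 → [2, 11, 19]
1 → replaces 2 → [1, 11, 19]
17 → replaces 19 → [1, 11, 17]
18 → extends → [1, 11, 17, 18]
Four tails, so the longest strictly increasing subsequence has length 4 (e.g. 9, 13, 17, 18).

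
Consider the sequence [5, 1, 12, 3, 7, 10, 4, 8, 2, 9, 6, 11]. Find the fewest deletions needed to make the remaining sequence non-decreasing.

6

Fewest deletions = n − (longest non-decreasing subsequence).
Patience tails:
5 → extends → [5]
1 → replaces 5 → [1]
12 → extends → [1, 12]
3 → replaces 12 → [1, 3]
7 → extends → [1, 3, 7]
10 → extends → [1, 3, 7, 10]
4 → replaces 7 → [1, 3, 4, 10]
8 → replaces 10 → [1, 3, 4, 8]
2 → replaces 3 → [1, 2, 4, 8]
9 → extends → [1, 2, 4, 8, 9]
6 → replaces 8 → [1, 2, 4, 6, 9]
11 → extends → [1, 2, 4, 6, 9, 11]
Longest non-decreasing subsequence has length 6, so deletions = 12 − 6 = 6.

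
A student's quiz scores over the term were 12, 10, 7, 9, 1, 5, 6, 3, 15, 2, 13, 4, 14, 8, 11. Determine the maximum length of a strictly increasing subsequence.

Let dp[i] be the length of the longest such subsequence ending at index i:
i:      1  2  3  4  5  6  7  8  9 10 11 12 13 14 15
a[i]:  12 10  7  9  1  5  6  3 15  2 13  4 14  8 11
dp:     1  1  1  2  1  2  3  2  4  2  4  3  5  4  5
Maximum dp value is 5.

5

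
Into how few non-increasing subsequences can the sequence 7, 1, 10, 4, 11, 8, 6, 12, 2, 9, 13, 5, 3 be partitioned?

Place each on the leftmost legal pile:
7 → new pile 1 (tops now [7])
1 → pile 1 (tops now [1])
10 → new pile 2 (tops now [1, 10])
4 → pile 2 (tops now [1, 4])
11 → new pile 3 (tops now [1, 4, 11])
8 → pile 3 (tops now [1, 4, 8])
6 → pile 3 (tops now [1, 4, 6])
12 → new pile 4 (tops now [1, 4, 6, 12])
2 → pile 2 (tops now [1, 2, 6, 12])
9 → pile 4 (tops now [1, 2, 6, 9])
13 → new pile 5 (tops now [1, 2, 6, 9, 13])
5 → pile 3 (tops now [1, 2, 5, 9, 13])
3 → pile 3 (tops now [1, 2, 3, 9, 13])
Five piles.

5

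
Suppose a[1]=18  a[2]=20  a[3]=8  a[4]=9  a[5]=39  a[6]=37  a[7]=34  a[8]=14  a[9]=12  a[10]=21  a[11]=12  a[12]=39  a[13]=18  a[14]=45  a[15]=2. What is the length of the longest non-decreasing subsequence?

6

Track the smallest tail for each achievable length (allowing ties):
18 → extends → [18]
20 → extends → [18, 20]
8 → replaces 18 → [8, 20]
9 → replaces 20 → [8, 9]
39 → extends → [8, 9, 39]
37 → replaces 39 → [8, 9, 37]
34 → replaces 37 → [8, 9, 34]
14 → replaces 34 → [8, 9, 14]
12 → replaces 14 → [8, 9, 12]
21 → extends → [8, 9, 12, 21]
12 → replaces 21 → [8, 9, 12, 12]
39 → extends → [8, 9, 12, 12, 39]
18 → replaces 39 → [8, 9, 12, 12, 18]
45 → extends → [8, 9, 12, 12, 18, 45]
2 → replaces 8 → [2, 9, 12, 12, 18, 45]
Six tails, so the longest non-decreasing subsequence has length 6 (e.g. 8, 9, 14, 21, 39, 45).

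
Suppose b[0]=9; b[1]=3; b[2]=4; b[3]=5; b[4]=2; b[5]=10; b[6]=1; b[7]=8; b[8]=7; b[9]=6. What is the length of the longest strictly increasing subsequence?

Let dp[i] be the length of the longest such subsequence ending at index i:
i:      0  1  2  3  4  5  6  7  8  9
b[i]:   9  3  4  5  2 10  1  8  7  6
dp:     1  1  2  3  1  4  1  4  4  4
Maximum dp value is 4.

4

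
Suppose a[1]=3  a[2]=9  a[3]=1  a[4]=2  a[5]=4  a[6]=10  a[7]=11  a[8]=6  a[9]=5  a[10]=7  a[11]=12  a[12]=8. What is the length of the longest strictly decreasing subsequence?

Negate each value so 'decreasing' becomes 'increasing', then run patience tails on the negated sequence:
-3 → extends → [-3]
-9 → replaces -3 → [-9]
-1 → extends → [-9, -1]
-2 → replaces -1 → [-9, -2]
-4 → replaces -2 → [-9, -4]
-10 → replaces -9 → [-10, -4]
-11 → replaces -10 → [-11, -4]
-6 → replaces -4 → [-11, -6]
-5 → extends → [-11, -6, -5]
-7 → replaces -6 → [-11, -7, -5]
-12 → replaces -11 → [-12, -7, -5]
-8 → replaces -7 → [-12, -8, -5]
Three tails, so the longest strictly decreasing subsequence of the original has length 3.

3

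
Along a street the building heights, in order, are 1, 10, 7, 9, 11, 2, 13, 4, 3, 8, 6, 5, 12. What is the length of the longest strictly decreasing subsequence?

5

Negate each value so 'decreasing' becomes 'increasing', then run patience tails on the negated sequence:
-1 → extends → [-1]
-10 → replaces -1 → [-10]
-7 → extends → [-10, -7]
-9 → replaces -7 → [-10, -9]
-11 → replaces -10 → [-11, -9]
-2 → extends → [-11, -9, -2]
-13 → replaces -11 → [-13, -9, -2]
-4 → replaces -2 → [-13, -9, -4]
-3 → extends → [-13, -9, -4, -3]
-8 → replaces -4 → [-13, -9, -8, -3]
-6 → replaces -3 → [-13, -9, -8, -6]
-5 → extends → [-13, -9, -8, -6, -5]
-12 → replaces -9 → [-13, -12, -8, -6, -5]
Five tails, so the longest strictly decreasing subsequence of the original has length 5.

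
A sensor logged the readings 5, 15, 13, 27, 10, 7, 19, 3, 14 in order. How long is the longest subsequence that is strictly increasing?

3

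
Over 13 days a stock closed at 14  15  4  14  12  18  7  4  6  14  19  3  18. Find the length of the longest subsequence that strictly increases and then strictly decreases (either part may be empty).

inc[i] = longest strictly increasing subsequence ending at i; dec[i] = longest strictly decreasing subsequence starting at i:
i:      1  2  3  4  5  6  7  8  9 10 11 12 13
a[i]:  14 15  4 14 12 18  7  4  6 14 19  3 18
inc:    1  2  1  2  2  3  2  1  2  3  4  1  4
dec:    5  6  2  5  4  4  3  2  2  2  2  1  1
Best peak at i=2 (value 15): inc=2, dec=6, length 2+6−1 = 7.

7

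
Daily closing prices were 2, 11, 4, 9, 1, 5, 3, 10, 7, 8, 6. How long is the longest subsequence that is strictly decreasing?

4

Let dp[i] be the longest strictly decreasing subsequence ending at i:
i:      1  2  3  4  5  6  7  8  9 10 11
a[i]:   2 11  4  9  1  5  3 10  7  8  6
dp:     1  1  2  2  3  3  4  2  3  3  4
Maximum is 4.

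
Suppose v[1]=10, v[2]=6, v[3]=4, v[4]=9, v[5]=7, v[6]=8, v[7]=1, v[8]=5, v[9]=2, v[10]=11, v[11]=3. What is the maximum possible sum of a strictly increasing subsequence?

32

Let S[i] be the best sum of a strictly increasing subsequence ending at i:
i:      1  2  3  4  5  6  7  8  9 10 11
v[i]:  10  6  4  9  7  8  1  5  2 11  3
S:     10  6  4 15 13 21  1  9  3 32  6
Maximum is 32 (e.g. 6 + 7 + 8 + 11).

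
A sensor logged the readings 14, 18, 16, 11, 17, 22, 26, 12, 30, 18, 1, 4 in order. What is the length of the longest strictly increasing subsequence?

6

Let dp[i] be the length of the longest such subsequence ending at index i:
i:      1  2  3  4  5  6  7  8  9 10 11 12
a[i]:  14 18 16 11 17 22 26 12 30 18  1  4
dp:     1  2  2  1  3  4  5  2  6  4  1  2
Maximum dp value is 6.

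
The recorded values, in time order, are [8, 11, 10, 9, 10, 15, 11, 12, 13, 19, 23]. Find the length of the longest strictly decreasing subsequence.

3

Negate each value so 'decreasing' becomes 'increasing', then run patience tails on the negated sequence:
-8 → extends → [-8]
-11 → replaces -8 → [-11]
-10 → extends → [-11, -10]
-9 → extends → [-11, -10, -9]
-10 → already a tail → [-11, -10, -9]
-15 → replaces -11 → [-15, -10, -9]
-11 → replaces -10 → [-15, -11, -9]
-12 → replaces -11 → [-15, -12, -9]
-13 → replaces -12 → [-15, -13, -9]
-19 → replaces -15 → [-19, -13, -9]
-23 → replaces -19 → [-23, -13, -9]
Three tails, so the longest strictly decreasing subsequence of the original has length 3.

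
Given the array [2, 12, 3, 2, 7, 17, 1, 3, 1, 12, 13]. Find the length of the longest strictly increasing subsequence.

5

Let dp[i] be the length of the longest such subsequence ending at index i:
i:      1  2  3  4  5  6  7  8  9 10 11
a[i]:   2 12  3  2  7 17  1  3  1 12 13
dp:     1  2  2  1  3  4  1  2  1  4  5
Maximum dp value is 5.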